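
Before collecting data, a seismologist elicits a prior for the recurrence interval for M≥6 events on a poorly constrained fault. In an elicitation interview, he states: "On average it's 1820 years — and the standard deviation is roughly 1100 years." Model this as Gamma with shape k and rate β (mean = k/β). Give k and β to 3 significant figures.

k ≈ 2.74, β ≈ 0.0015

For Gamma(k, rate β): mean = k/β, variance = k/β², so CV = 1/√k.
CV = SD/mean = 1100/1820 = 0.6044, hence k = 1/CV² = 2.74.
Then β = k/mean = 2.74/1820 = 0.0015.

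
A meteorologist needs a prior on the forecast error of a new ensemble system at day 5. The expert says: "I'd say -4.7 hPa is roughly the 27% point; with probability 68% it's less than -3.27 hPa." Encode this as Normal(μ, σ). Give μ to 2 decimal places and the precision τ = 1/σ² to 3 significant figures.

μ = -3.89, τ = 0.571

The p-quantile of Normal(μ,σ) is μ + z_p·σ, with z_{0.27} = -0.6128 and z_{0.68} = 0.4677.
Eliminate σ: μ = (z₂·x₁ − z₁·x₂)/(z₂ − z₁) = (0.4677·-4.7 − (-0.6128)·-3.27)/1.081 = -3.89.
Then σ = (x₂ − x₁)/(z₂ − z₁) = (-3.27 − -4.7)/1.081 = 1.32.
Precision τ = 1/σ² = 1/1.323² = 0.571.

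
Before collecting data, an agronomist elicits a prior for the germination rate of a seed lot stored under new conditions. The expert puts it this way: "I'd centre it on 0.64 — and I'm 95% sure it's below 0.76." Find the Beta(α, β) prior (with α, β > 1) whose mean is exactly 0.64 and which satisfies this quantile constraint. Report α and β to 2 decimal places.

α ≈ 25.30, β ≈ 14.23

With mean 0.64 fixed, write α = 0.64s, β = 0.36s where s = α+β.
Need P(θ < 0.76) = 0.95 under Beta(0.64s, 0.36s). Normal approximation: (q−m)/√(m(1−m)/s) ≈ z_{0.95} = 1.64, so s ≈ 0.64·0.36·(1.64)²/(0.76−0.64)² = 43.3.
At s = 43.3: P(θ<0.76) ≈ 0.958. Adjusting to match 0.95 gives s ≈ 39.53.
So α = 0.64·39.53 ≈ 25.30, β = 0.36·39.53 ≈ 14.23.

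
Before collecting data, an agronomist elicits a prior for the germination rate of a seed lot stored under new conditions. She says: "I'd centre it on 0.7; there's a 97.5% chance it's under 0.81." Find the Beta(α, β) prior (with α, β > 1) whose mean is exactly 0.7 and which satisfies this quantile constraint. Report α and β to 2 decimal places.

With mean 0.7 fixed, write α = 0.7s, β = 0.3s where s = α+β.
Need P(θ < 0.81) = 0.975 under Beta(0.7s, 0.3s). Normal approximation: (q−m)/√(m(1−m)/s) ≈ z_{0.975} = 1.96, so s ≈ 0.7·0.3·(1.96)²/(0.81−0.7)² = 66.7.
At s = 66.7: P(θ<0.81) ≈ 0.983. Adjusting to match 0.975 gives s ≈ 57.80.
So α = 0.7·57.80 ≈ 40.46, β = 0.3·57.80 ≈ 17.34.

α ≈ 40.46, β ≈ 17.34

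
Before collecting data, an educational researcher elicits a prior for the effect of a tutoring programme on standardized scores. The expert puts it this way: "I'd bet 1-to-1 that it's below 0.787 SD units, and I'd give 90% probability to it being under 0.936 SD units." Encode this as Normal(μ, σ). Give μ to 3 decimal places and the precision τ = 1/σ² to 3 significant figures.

μ = 0.787, τ = 74

For Normal(μ,σ), the p-quantile is μ + z_p·σ. Here z_{0.5} = 0, z_{0.9} = 1.282.
So 0.787 = μ + 0σ and 0.936 = μ + 1.282σ.
Subtracting: σ = (0.936 − 0.787)/(1.282 − (0)) = 0.116.
Then μ = 0.787 − (0)·0.116 = 0.787.
Precision τ = 1/σ² = 1/0.1163² = 74.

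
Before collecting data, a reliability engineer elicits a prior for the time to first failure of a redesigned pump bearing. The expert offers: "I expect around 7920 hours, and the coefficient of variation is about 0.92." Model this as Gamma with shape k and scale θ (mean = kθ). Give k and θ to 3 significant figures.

k ≈ 1.18, θ ≈ 6700

For Gamma(k, scale θ): mean = kθ, variance = kθ², so CV = 1/√k.
CV = 0.92, hence k = 1/CV² = 1.18.
Then θ = mean/k = 7920/1.18 = 6700.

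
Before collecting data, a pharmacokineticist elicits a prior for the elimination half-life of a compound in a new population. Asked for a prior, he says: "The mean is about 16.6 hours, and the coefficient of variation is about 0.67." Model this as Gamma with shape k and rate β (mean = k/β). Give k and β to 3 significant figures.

For Gamma(k, rate β): mean = k/β, variance = k/β², so CV = 1/√k.
CV = 0.67, hence k = 1/CV² = 2.23.
Then β = k/mean = 2.23/16.6 = 0.134.

k ≈ 2.23, β ≈ 0.134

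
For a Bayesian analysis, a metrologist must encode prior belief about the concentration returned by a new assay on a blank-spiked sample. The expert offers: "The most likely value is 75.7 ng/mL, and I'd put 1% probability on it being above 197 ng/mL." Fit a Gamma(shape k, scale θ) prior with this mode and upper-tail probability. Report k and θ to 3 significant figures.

k ≈ 6.09, θ ≈ 14.9

Gamma(k,θ) with k>1 has mode (k−1)θ, so θ = 75.7/(k−1).
Need P(X < 197) = 0.99 with θ tied to k this way. Start at k = 2, θ = 75.7: P(X<197) ≈ 0.733.
Too low — raise k to concentrate. Iterating converges to k ≈ 6.09.
Then θ = 75.7/(6.09−1) ≈ 14.9.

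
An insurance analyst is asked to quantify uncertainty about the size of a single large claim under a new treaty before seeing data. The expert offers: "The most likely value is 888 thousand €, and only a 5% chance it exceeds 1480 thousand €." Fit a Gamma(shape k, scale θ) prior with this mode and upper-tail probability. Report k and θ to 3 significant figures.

k ≈ 11.7, θ ≈ 83

Gamma(k,θ) with k>1 has mode (k−1)θ, so θ = 888/(k−1).
Need P(X < 1480) = 0.95 with θ tied to k this way. Start at k = 2, θ = 888: P(X<1480) ≈ 0.496.
Too low — raise k to concentrate. Iterating converges to k ≈ 11.7.
Then θ = 888/(11.7−1) ≈ 83.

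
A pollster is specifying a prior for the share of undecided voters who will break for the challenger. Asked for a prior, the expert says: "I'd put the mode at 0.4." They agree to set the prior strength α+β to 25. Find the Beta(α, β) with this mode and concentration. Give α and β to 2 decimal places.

For α,β > 1 the Beta mode is (α−1)/(α+β−2). With α+β = 25, the mode is (α−1)/23.
Set (α−1)/23 = 0.4 → α = 1 + 0.4·23 = 10.20.
β = 25 − α = 14.80.

α = 10.20, β = 14.80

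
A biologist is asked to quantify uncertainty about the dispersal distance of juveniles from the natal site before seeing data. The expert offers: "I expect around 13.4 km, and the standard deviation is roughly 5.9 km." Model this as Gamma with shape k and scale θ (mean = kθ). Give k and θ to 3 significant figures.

For Gamma(k, scale θ): mean = kθ, variance = kθ², so CV = 1/√k.
CV = SD/mean = 5.9/13.4 = 0.4403, hence k = 1/CV² = 5.16.
Then θ = mean/k = 13.4/5.16 = 2.6.

k ≈ 5.16, θ ≈ 2.6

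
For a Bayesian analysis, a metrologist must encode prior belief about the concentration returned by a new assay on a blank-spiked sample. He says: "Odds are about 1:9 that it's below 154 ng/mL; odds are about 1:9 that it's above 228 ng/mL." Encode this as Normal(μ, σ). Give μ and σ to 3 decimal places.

For Normal(μ,σ), the p-quantile is μ + z_p·σ. Here z_{0.1} = -1.282, z_{0.9} = 1.282.
So 154 = μ − 1.282σ and 228 = μ + 1.282σ.
Subtracting: σ = (228 − 154)/(1.282 − (-1.282)) = 28.871.
Then μ = 154 − (-1.282)·28.871 = 191.000.

μ = 191.000, σ = 28.871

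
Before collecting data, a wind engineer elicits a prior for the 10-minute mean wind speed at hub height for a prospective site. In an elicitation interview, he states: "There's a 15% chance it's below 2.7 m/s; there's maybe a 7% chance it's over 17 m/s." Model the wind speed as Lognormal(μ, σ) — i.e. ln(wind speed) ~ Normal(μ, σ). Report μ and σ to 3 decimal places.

If T ~ Lognormal(μ,σ) then ln T ~ Normal(μ,σ), so the p-quantile of ln T is μ + z_p·σ.
ln(2.7) = 0.9933 and ln(17) = 2.833; z_{0.15} = -1.036, z_{0.93} = 1.476.
σ = (2.833 − 0.9933)/(1.476 − (-1.036)) = 0.732.
μ = 0.9933 − (-1.036)·0.732 = 1.752.

μ ≈ 1.752, σ ≈ 0.732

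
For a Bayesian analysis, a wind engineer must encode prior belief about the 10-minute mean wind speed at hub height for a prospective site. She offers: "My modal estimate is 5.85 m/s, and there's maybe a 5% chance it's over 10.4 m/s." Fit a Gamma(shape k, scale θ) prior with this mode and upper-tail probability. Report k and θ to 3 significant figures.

Gamma(k,θ) with k>1 has mode (k−1)θ, so θ = 5.85/(k−1).
Need P(X < 10.4) = 0.95 with θ tied to k this way. Start at k = 2, θ = 5.85: P(X<10.4) ≈ 0.531.
Too low — raise k to concentrate. Iterating converges to k ≈ 9.42.
Then θ = 5.85/(9.42−1) ≈ 0.695.

k ≈ 9.42, θ ≈ 0.695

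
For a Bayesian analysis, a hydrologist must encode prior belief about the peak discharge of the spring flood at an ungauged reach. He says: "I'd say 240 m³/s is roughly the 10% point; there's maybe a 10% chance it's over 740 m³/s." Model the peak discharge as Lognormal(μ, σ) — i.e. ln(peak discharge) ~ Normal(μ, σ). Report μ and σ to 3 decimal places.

If T ~ Lognormal(μ,σ) then ln T ~ Normal(μ,σ), so the p-quantile of ln T is μ + z_p·σ.
ln(240) = 5.481 and ln(740) = 6.607; z_{0.1} = -1.282, z_{0.9} = 1.282.
σ = (6.607 − 5.481)/(1.282 − (-1.282)) = 0.439.
μ = 5.481 − (-1.282)·0.439 = 6.044.

μ ≈ 6.044, σ ≈ 0.439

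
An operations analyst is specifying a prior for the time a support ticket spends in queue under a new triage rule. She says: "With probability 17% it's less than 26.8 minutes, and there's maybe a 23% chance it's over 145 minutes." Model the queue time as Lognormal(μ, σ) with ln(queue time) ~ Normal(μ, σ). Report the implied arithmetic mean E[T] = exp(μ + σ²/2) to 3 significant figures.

If T ~ Lognormal(μ,σ) then ln T ~ Normal(μ,σ), so the p-quantile of ln T is μ + z_p·σ.
ln(26.8) = 3.288 and ln(145) = 4.977; z_{0.17} = -0.9542, z_{0.77} = 0.7388.
σ = (4.977 − 3.288)/(0.7388 − (-0.9542)) = 0.997.
μ = 3.288 − (-0.9542)·0.997 = 4.240.
E[T] = exp(μ + σ²/2) = exp(4.240 + 0.4972) = 114 minutes.

E[T] ≈ 114 minutes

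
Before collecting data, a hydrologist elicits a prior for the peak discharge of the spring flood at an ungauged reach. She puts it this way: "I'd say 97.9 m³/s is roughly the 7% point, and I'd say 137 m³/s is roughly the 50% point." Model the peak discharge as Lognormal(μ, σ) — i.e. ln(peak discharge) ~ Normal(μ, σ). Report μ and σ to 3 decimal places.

μ ≈ 4.920, σ ≈ 0.228

If T ~ Lognormal(μ,σ) then ln T ~ Normal(μ,σ), so the p-quantile of ln T is μ + z_p·σ.
ln(97.9) = 4.584 and ln(137) = 4.92; z_{0.07} = -1.476, z_{0.5} = 0.
σ = (4.92 − 4.584)/(0 − (-1.476)) = 0.228.
μ = 4.584 − (-1.476)·0.228 = 4.920.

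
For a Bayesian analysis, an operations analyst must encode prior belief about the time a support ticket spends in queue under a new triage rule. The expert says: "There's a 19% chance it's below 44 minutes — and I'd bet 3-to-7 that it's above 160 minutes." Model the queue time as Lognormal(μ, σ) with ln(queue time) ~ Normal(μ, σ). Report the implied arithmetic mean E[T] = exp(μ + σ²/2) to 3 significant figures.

If T ~ Lognormal(μ,σ) then ln T ~ Normal(μ,σ), so the p-quantile of ln T is μ + z_p·σ.
ln(44) = 3.784 and ln(160) = 5.075; z_{0.19} = -0.8779, z_{0.7} = 0.5244.
σ = (5.075 − 3.784)/(0.5244 − (-0.8779)) = 0.921.
μ = 3.784 − (-0.8779)·0.921 = 4.592.
E[T] = exp(μ + σ²/2) = exp(4.592 + 0.4238) = 151 minutes.

E[T] ≈ 151 minutes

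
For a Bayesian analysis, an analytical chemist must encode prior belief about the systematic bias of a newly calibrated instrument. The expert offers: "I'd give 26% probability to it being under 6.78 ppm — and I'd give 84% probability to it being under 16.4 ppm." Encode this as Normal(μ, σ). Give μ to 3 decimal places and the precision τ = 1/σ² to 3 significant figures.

For Normal(μ,σ), the p-quantile is μ + z_p·σ. Here z_{0.26} = -0.6433, z_{0.84} = 0.9945.
So 6.78 = μ − 0.6433σ and 16.4 = μ + 0.9945σ.
Subtracting: σ = (16.4 − 6.78)/(0.9945 − (-0.6433)) = 5.874.
Then μ = 6.78 − (-0.6433)·5.874 = 10.559.
Precision τ = 1/σ² = 1/5.874² = 0.029.

μ = 10.559, τ = 0.029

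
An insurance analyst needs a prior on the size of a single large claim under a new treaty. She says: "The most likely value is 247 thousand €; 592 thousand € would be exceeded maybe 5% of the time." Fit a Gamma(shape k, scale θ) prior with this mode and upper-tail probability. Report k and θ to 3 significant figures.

k ≈ 4.57, θ ≈ 69.2

Gamma(k,θ) with k>1 has mode (k−1)θ, so θ = 247/(k−1).
Need P(X < 592) = 0.95 with θ tied to k this way. Start at k = 2, θ = 247: P(X<592) ≈ 0.691.
Too low — raise k to concentrate. Iterating converges to k ≈ 4.57.
Then θ = 247/(4.57−1) ≈ 69.2.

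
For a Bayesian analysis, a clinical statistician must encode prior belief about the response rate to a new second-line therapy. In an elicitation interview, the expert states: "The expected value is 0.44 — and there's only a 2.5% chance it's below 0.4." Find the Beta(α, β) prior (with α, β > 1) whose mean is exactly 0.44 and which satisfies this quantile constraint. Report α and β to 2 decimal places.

α ≈ 257.15, β ≈ 327.29

With mean 0.44 fixed, write α = 0.44s, β = 0.56s where s = α+β.
Need P(θ < 0.4) = 0.025 under Beta(0.44s, 0.56s). Normal approximation: (q−m)/√(m(1−m)/s) ≈ z_{0.025} = -1.96, so s ≈ 0.44·0.56·(-1.96)²/(0.4−0.44)² = 591.6.
At s = 591.6: P(θ<0.4) ≈ 0.024. Adjusting to match 0.025 gives s ≈ 584.44.
So α = 0.44·584.44 ≈ 257.15, β = 0.56·584.44 ≈ 327.29.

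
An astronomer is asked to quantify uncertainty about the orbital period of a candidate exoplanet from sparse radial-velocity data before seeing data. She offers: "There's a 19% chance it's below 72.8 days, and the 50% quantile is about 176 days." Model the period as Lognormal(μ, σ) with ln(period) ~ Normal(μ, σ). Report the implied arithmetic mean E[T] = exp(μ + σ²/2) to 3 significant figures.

E[T] ≈ 292 days

If T ~ Lognormal(μ,σ) then ln T ~ Normal(μ,σ), so the p-quantile of ln T is μ + z_p·σ.
ln(72.8) = 4.288 and ln(176) = 5.17; z_{0.19} = -0.8779, z_{0.5} = 0.
σ = (5.17 − 4.288)/(0 − (-0.8779)) = 1.006.
μ = 4.288 − (-0.8779)·1.006 = 5.170.
E[T] = exp(μ + σ²/2) = exp(5.170 + 0.5056) = 292 days.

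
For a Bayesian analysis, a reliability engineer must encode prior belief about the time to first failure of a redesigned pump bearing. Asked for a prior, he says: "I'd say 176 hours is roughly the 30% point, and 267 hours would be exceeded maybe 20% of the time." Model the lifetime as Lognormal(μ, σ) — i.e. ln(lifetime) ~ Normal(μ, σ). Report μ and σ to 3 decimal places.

If T ~ Lognormal(μ,σ) then ln T ~ Normal(μ,σ), so the p-quantile of ln T is μ + z_p·σ.
ln(176) = 5.17 and ln(267) = 5.587; z_{0.3} = -0.5244, z_{0.8} = 0.8416.
σ = (5.587 − 5.17)/(0.8416 − (-0.5244)) = 0.305.
μ = 5.17 − (-0.5244)·0.305 = 5.330.

μ ≈ 5.330, σ ≈ 0.305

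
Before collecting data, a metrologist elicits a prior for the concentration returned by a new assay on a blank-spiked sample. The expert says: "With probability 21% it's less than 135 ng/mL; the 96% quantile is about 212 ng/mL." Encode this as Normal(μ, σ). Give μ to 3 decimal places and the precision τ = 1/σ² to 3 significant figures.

μ = 159.283, τ = 0.0011

The p-quantile of Normal(μ,σ) is μ + z_p·σ, with z_{0.21} = -0.8064 and z_{0.96} = 1.751.
Eliminate σ: μ = (z₂·x₁ − z₁·x₂)/(z₂ − z₁) = (1.751·135 − (-0.8064)·212)/2.557 = 159.283.
Then σ = (x₂ − x₁)/(z₂ − z₁) = (212 − 135)/2.557 = 30.112.
Precision τ = 1/σ² = 1/30.11² = 0.0011.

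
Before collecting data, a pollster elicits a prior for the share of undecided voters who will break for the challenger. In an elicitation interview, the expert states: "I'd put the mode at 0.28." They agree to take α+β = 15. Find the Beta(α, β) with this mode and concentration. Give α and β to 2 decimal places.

α = 4.64, β = 10.36

For α,β > 1 the Beta mode is (α−1)/(α+β−2). With α+β = 15, the mode is (α−1)/13.
Set (α−1)/13 = 0.28 → α = 1 + 0.28·13 = 4.64.
β = 15 − α = 10.36.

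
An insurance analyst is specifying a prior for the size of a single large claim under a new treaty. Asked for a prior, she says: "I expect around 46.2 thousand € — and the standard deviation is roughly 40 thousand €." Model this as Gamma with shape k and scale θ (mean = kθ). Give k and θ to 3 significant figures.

For Gamma(k, scale θ): mean = kθ, variance = kθ², so CV = 1/√k.
CV = SD/mean = 40/46.2 = 0.8658, hence k = 1/CV² = 1.33.
Then θ = mean/k = 46.2/1.33 = 34.6.

k ≈ 1.33, θ ≈ 34.6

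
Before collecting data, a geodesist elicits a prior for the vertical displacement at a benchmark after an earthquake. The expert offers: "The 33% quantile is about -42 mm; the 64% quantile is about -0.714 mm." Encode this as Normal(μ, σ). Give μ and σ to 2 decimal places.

μ = -19.25, σ = 51.71

The p-quantile of Normal(μ,σ) is μ + z_p·σ, with z_{0.33} = -0.4399 and z_{0.64} = 0.3585.
Eliminate σ: μ = (z₂·x₁ − z₁·x₂)/(z₂ − z₁) = (0.3585·-42 − (-0.4399)·-0.714)/0.7984 = -19.25.
Then σ = (x₂ − x₁)/(z₂ − z₁) = (-0.714 − -42)/0.7984 = 51.71.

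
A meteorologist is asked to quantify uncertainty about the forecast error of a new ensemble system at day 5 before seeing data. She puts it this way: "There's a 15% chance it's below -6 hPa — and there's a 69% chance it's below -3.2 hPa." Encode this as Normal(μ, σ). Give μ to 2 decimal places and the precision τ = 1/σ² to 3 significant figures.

For Normal(μ,σ), the p-quantile is μ + z_p·σ. Here z_{0.15} = -1.036, z_{0.69} = 0.4959.
So -6 = μ − 1.036σ and -3.2 = μ + 0.4959σ.
Subtracting: σ = (-3.2 − -6)/(0.4959 − (-1.036)) = 1.83.
Then μ = -6 − (-1.036)·1.83 = -4.11.
Precision τ = 1/σ² = 1/1.827² = 0.299.

μ = -4.11, τ = 0.299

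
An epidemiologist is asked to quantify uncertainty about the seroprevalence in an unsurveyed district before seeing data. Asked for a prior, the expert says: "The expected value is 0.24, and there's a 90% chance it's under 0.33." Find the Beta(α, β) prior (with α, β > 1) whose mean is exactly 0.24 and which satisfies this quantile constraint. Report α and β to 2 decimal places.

With mean 0.24 fixed, write α = 0.24s, β = 0.76s where s = α+β.
Need P(θ < 0.33) = 0.9 under Beta(0.24s, 0.76s). Normal approximation: (q−m)/√(m(1−m)/s) ≈ z_{0.9} = 1.28, so s ≈ 0.24·0.76·(1.28)²/(0.33−0.24)² = 37.0.
At s = 37.0: P(θ<0.33) ≈ 0.895. Adjusting to match 0.9 gives s ≈ 38.77.
So α = 0.24·38.77 ≈ 9.31, β = 0.76·38.77 ≈ 29.47.

α ≈ 9.31, β ≈ 29.47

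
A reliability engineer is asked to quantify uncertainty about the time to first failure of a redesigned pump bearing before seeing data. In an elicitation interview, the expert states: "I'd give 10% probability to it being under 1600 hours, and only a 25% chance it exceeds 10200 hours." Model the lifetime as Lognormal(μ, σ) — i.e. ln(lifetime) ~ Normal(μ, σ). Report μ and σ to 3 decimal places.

If T ~ Lognormal(μ,σ) then ln T ~ Normal(μ,σ), so the p-quantile of ln T is μ + z_p·σ.
ln(1600) = 7.378 and ln(10200) = 9.23; z_{0.1} = -1.282, z_{0.75} = 0.6745.
σ = (9.23 − 7.378)/(0.6745 − (-1.282)) = 0.947.
μ = 7.378 − (-1.282)·0.947 = 8.591.

μ ≈ 8.591, σ ≈ 0.947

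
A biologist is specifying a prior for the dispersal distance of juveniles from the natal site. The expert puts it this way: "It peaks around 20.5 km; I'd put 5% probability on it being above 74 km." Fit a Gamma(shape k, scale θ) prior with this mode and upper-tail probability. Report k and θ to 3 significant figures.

Gamma(k,θ) with k>1 has mode (k−1)θ, so θ = 20.5/(k−1).
Need P(X < 74) = 0.95 with θ tied to k this way. Start at k = 2, θ = 20.5: P(X<74) ≈ 0.875.
Too low — raise k to concentrate. Iterating converges to k ≈ 2.56.
Then θ = 20.5/(2.56−1) ≈ 13.2.

k ≈ 2.56, θ ≈ 13.2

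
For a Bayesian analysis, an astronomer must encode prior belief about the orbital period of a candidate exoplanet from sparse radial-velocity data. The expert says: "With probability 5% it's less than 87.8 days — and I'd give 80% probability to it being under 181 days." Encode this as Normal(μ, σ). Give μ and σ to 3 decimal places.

The p-quantile of Normal(μ,σ) is μ + z_p·σ, with z_{0.05} = -1.645 and z_{0.8} = 0.8416.
Eliminate σ: μ = (z₂·x₁ − z₁·x₂)/(z₂ − z₁) = (0.8416·87.8 − (-1.645)·181)/2.486 = 149.454.
Then σ = (x₂ − x₁)/(z₂ − z₁) = (181 − 87.8)/2.486 = 37.483.

μ = 149.454, σ = 37.483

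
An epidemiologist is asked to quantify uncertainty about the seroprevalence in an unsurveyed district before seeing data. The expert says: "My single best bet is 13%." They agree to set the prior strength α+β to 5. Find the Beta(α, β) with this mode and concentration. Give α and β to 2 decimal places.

For α,β > 1 the Beta mode is (α−1)/(α+β−2). With α+β = 5, the mode is (α−1)/3.
Set (α−1)/3 = 0.13 → α = 1 + 0.13·3 = 1.39.
β = 5 − α = 3.61.

α = 1.39, β = 3.61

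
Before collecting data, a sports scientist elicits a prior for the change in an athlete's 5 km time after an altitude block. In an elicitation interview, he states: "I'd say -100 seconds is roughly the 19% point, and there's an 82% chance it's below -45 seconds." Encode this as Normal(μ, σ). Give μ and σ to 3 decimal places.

μ = -73.075, σ = 30.670

The p-quantile of Normal(μ,σ) is μ + z_p·σ, with z_{0.19} = -0.8779 and z_{0.82} = 0.9154.
Eliminate σ: μ = (z₂·x₁ − z₁·x₂)/(z₂ − z₁) = (0.9154·-100 − (-0.8779)·-45)/1.793 = -73.075.
Then σ = (x₂ − x₁)/(z₂ − z₁) = (-45 − -100)/1.793 = 30.670.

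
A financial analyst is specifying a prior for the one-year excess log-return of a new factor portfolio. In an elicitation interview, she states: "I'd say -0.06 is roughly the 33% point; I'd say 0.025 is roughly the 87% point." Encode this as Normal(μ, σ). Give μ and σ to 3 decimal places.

For Normal(μ,σ), the p-quantile is μ + z_p·σ. Here z_{0.33} = -0.4399, z_{0.87} = 1.126.
So -0.06 = μ − 0.4399σ and 0.025 = μ + 1.126σ.
Subtracting: σ = (0.025 − -0.06)/(1.126 − (-0.4399)) = 0.054.
Then μ = -0.06 − (-0.4399)·0.054 = -0.036.

μ = -0.036, σ = 0.054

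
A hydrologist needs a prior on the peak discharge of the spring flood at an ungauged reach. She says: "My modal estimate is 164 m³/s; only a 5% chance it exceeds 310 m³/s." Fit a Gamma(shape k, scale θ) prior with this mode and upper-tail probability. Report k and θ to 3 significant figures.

Gamma(k,θ) with k>1 has mode (k−1)θ, so θ = 164/(k−1).
Need P(X < 310) = 0.95 with θ tied to k this way. Start at k = 2, θ = 164: P(X<310) ≈ 0.563.
Too low — raise k to concentrate. Iterating converges to k ≈ 7.86.
Then θ = 164/(7.86−1) ≈ 23.9.

k ≈ 7.86, θ ≈ 23.9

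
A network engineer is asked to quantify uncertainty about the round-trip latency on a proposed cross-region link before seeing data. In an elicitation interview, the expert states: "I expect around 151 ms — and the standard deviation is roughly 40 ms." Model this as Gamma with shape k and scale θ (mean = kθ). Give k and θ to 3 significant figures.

k ≈ 14.3, θ ≈ 10.6

For Gamma(k, scale θ): mean = kθ, variance = kθ², so CV = 1/√k.
CV = SD/mean = 40/151 = 0.2649, hence k = 1/CV² = 14.3.
Then θ = mean/k = 151/14.3 = 10.6.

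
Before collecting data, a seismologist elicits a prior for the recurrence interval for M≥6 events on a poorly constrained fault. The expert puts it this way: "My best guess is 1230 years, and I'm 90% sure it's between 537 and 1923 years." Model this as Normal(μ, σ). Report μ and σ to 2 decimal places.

μ = 1230.00, σ = 421.31

A symmetric 90% interval runs μ ± z·σ with z = 1.645.
Half-width = 693, so σ = 693/1.645 = 421.31.
μ is the stated best guess, 1230.00.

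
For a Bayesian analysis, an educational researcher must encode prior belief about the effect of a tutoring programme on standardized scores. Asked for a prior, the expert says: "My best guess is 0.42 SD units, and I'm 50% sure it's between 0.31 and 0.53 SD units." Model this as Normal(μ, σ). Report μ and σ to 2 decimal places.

μ = 0.42, σ = 0.16

A symmetric 50% interval runs μ ± z·σ with z = 0.6745.
Half-width = 0.11, so σ = 0.11/0.6745 = 0.16.
μ is the stated best guess, 0.42.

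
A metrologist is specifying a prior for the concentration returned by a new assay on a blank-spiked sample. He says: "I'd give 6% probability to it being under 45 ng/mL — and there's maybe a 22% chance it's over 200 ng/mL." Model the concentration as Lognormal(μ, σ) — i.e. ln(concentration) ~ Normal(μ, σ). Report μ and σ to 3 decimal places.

If T ~ Lognormal(μ,σ) then ln T ~ Normal(μ,σ), so the p-quantile of ln T is μ + z_p·σ.
ln(45) = 3.807 and ln(200) = 5.298; z_{0.06} = -1.555, z_{0.78} = 0.7722.
σ = (5.298 − 3.807)/(0.7722 − (-1.555)) = 0.641.
μ = 3.807 − (-1.555)·0.641 = 4.803.

μ ≈ 4.803, σ ≈ 0.641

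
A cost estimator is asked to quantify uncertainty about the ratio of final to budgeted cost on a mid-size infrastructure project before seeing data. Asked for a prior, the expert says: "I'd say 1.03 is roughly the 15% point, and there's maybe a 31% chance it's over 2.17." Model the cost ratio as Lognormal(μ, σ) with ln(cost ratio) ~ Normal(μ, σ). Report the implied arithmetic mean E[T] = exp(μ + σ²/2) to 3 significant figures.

If T ~ Lognormal(μ,σ) then ln T ~ Normal(μ,σ), so the p-quantile of ln T is μ + z_p·σ.
ln(1.03) = 0.02956 and ln(2.17) = 0.7747; z_{0.15} = -1.036, z_{0.69} = 0.4959.
σ = (0.7747 − 0.02956)/(0.4959 − (-1.036)) = 0.486.
μ = 0.02956 − (-1.036)·0.486 = 0.534.
E[T] = exp(μ + σ²/2) = exp(0.534 + 0.1182) = 1.92.

E[T] ≈ 1.92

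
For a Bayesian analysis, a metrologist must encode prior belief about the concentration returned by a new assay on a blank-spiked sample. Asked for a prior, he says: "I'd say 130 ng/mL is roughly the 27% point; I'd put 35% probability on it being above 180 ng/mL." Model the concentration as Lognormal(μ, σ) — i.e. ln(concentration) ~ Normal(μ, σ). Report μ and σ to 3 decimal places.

If T ~ Lognormal(μ,σ) then ln T ~ Normal(μ,σ), so the p-quantile of ln T is μ + z_p·σ.
ln(130) = 4.868 and ln(180) = 5.193; z_{0.27} = -0.6128, z_{0.65} = 0.3853.
σ = (5.193 − 4.868)/(0.3853 − (-0.6128)) = 0.326.
μ = 4.868 − (-0.6128)·0.326 = 5.067.

μ ≈ 5.067, σ ≈ 0.326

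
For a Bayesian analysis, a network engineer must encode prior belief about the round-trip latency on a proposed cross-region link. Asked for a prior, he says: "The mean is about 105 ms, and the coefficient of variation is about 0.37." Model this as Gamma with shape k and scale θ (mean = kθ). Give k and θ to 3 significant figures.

For Gamma(k, scale θ): mean = kθ, variance = kθ², so CV = 1/√k.
CV = 0.37, hence k = 1/CV² = 7.3.
Then θ = mean/k = 105/7.3 = 14.4.

k ≈ 7.3, θ ≈ 14.4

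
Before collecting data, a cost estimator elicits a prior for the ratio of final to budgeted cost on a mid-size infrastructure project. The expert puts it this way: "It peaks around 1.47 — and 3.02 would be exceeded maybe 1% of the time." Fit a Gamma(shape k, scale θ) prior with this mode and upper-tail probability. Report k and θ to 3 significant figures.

k ≈ 10.4, θ ≈ 0.156

Gamma(k,θ) with k>1 has mode (k−1)θ, so θ = 1.47/(k−1).
Need P(X < 3.02) = 0.99 with θ tied to k this way. Start at k = 2, θ = 1.47: P(X<3.02) ≈ 0.609.
Too low — raise k to concentrate. Iterating converges to k ≈ 10.4.
Then θ = 1.47/(10.4−1) ≈ 0.156.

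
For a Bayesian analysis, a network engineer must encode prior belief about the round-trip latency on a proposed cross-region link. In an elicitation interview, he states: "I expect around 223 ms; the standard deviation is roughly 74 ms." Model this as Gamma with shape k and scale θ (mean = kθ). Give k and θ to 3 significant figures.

k ≈ 9.08, θ ≈ 24.6

For Gamma(k, scale θ): mean = kθ, variance = kθ², so CV = 1/√k.
CV = SD/mean = 74/223 = 0.3318, hence k = 1/CV² = 9.08.
Then θ = mean/k = 223/9.08 = 24.6.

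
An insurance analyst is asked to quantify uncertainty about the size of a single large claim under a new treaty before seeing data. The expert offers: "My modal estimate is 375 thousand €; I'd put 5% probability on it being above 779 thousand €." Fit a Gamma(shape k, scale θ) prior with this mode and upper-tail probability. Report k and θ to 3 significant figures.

Gamma(k,θ) with k>1 has mode (k−1)θ, so θ = 375/(k−1).
Need P(X < 779) = 0.95 with θ tied to k this way. Start at k = 2, θ = 375: P(X<779) ≈ 0.615.
Too low — raise k to concentrate. Iterating converges to k ≈ 6.17.
Then θ = 375/(6.17−1) ≈ 72.5.

k ≈ 6.17, θ ≈ 72.5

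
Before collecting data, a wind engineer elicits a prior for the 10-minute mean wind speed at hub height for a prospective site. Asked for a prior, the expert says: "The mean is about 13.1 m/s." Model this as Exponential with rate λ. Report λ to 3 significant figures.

λ ≈ 0.0763

Exponential mean = 1/λ, so λ = 1/13.1 = 0.0763.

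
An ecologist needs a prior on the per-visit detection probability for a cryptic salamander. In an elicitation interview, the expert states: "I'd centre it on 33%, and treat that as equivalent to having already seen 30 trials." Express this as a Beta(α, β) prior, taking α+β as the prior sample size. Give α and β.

α = 9.9, β = 20.1

Under the effective-sample-size interpretation, Beta(α, β) has prior mean α/(α+β) and prior sample size α+β.
So α+β = 30 and α/(α+β) = 0.33, giving α = 0.33·30 = 9.9 and β = 30 − 9.9 = 20.1.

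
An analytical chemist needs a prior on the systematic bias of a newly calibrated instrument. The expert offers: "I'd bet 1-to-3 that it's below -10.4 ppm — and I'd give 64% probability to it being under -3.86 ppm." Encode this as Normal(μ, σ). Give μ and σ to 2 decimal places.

μ = -6.13, σ = 6.33

The p-quantile of Normal(μ,σ) is μ + z_p·σ, with z_{0.25} = -0.6745 and z_{0.64} = 0.3585.
Eliminate σ: μ = (z₂·x₁ − z₁·x₂)/(z₂ − z₁) = (0.3585·-10.4 − (-0.6745)·-3.86)/1.033 = -6.13.
Then σ = (x₂ − x₁)/(z₂ − z₁) = (-3.86 − -10.4)/1.033 = 6.33.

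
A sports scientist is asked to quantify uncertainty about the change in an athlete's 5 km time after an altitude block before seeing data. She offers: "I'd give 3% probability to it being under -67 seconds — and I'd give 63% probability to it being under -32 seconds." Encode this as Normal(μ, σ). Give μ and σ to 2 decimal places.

The p-quantile of Normal(μ,σ) is μ + z_p·σ, with z_{0.03} = -1.881 and z_{0.63} = 0.3319.
Eliminate σ: μ = (z₂·x₁ − z₁·x₂)/(z₂ − z₁) = (0.3319·-67 − (-1.881)·-32)/2.213 = -37.25.
Then σ = (x₂ − x₁)/(z₂ − z₁) = (-32 − -67)/2.213 = 15.82.

μ = -37.25, σ = 15.82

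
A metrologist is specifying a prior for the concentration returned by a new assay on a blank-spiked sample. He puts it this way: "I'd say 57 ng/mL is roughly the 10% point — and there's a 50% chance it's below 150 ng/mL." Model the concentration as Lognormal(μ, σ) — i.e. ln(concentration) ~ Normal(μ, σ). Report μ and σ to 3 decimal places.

μ ≈ 5.011, σ ≈ 0.755

If T ~ Lognormal(μ,σ) then ln T ~ Normal(μ,σ), so the p-quantile of ln T is μ + z_p·σ.
ln(57) = 4.043 and ln(150) = 5.011; z_{0.1} = -1.282, z_{0.5} = 0.
σ = (5.011 − 4.043)/(0 − (-1.282)) = 0.755.
μ = 4.043 − (-1.282)·0.755 = 5.011.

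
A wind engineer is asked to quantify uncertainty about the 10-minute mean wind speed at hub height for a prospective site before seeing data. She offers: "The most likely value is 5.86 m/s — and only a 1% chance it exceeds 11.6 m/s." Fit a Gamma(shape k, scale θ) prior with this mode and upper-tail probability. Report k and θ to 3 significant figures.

k ≈ 11.6, θ ≈ 0.555

Gamma(k,θ) with k>1 has mode (k−1)θ, so θ = 5.86/(k−1).
Need P(X < 11.6) = 0.99 with θ tied to k this way. Start at k = 2, θ = 5.86: P(X<11.6) ≈ 0.588.
Too low — raise k to concentrate. Iterating converges to k ≈ 11.6.
Then θ = 5.86/(11.6−1) ≈ 0.555.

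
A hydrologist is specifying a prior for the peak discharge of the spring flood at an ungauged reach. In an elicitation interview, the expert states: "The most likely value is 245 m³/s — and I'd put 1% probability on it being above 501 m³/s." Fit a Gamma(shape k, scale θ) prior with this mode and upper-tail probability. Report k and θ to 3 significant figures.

k ≈ 10.6, θ ≈ 25.6

Gamma(k,θ) with k>1 has mode (k−1)θ, so θ = 245/(k−1).
Need P(X < 501) = 0.99 with θ tied to k this way. Start at k = 2, θ = 245: P(X<501) ≈ 0.606.
Too low — raise k to concentrate. Iterating converges to k ≈ 10.6.
Then θ = 245/(10.6−1) ≈ 25.6.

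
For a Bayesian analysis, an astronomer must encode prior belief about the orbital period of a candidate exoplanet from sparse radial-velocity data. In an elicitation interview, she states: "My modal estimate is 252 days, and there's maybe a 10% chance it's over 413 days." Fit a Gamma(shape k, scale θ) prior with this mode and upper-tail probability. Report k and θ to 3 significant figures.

Gamma(k,θ) with k>1 has mode (k−1)θ, so θ = 252/(k−1).
Need P(X < 413) = 0.9 with θ tied to k this way. Start at k = 2, θ = 252: P(X<413) ≈ 0.488.
Too low — raise k to concentrate. Iterating converges to k ≈ 8.72.
Then θ = 252/(8.72−1) ≈ 32.6.

k ≈ 8.72, θ ≈ 32.6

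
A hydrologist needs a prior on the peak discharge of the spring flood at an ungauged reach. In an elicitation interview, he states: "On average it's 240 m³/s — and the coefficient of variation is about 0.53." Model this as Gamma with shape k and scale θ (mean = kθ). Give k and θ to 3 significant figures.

k ≈ 3.56, θ ≈ 67.4

For Gamma(k, scale θ): mean = kθ, variance = kθ², so CV = 1/√k.
CV = 0.53, hence k = 1/CV² = 3.56.
Then θ = mean/k = 240/3.56 = 67.4.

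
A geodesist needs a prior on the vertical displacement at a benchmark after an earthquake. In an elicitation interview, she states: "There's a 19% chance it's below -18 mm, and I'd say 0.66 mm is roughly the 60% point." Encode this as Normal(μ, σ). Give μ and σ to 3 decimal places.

μ = -3.519, σ = 16.495

For Normal(μ,σ), the p-quantile is μ + z_p·σ. Here z_{0.19} = -0.8779, z_{0.6} = 0.2533.
So -18 = μ − 0.8779σ and 0.66 = μ + 0.2533σ.
Subtracting: σ = (0.66 − -18)/(0.2533 − (-0.8779)) = 16.495.
Then μ = -18 − (-0.8779)·16.495 = -3.519.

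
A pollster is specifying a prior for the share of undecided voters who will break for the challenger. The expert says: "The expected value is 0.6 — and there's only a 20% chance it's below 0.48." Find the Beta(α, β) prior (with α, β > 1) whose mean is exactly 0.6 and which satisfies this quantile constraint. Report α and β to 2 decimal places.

α ≈ 6.95, β ≈ 4.64

With mean 0.6 fixed, write α = 0.6s, β = 0.4s where s = α+β.
Need P(θ < 0.48) = 0.2 under Beta(0.6s, 0.4s). Normal approximation: (q−m)/√(m(1−m)/s) ≈ z_{0.2} = -0.842, so s ≈ 0.6·0.4·(-0.842)²/(0.48−0.6)² = 11.8.
At s = 11.8: P(θ<0.48) ≈ 0.198. Adjusting to match 0.2 gives s ≈ 11.59.
So α = 0.6·11.59 ≈ 6.95, β = 0.4·11.59 ≈ 4.64.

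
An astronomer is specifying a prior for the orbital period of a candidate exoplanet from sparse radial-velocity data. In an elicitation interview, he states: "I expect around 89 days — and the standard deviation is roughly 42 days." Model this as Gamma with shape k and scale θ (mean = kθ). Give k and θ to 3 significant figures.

For Gamma(k, scale θ): mean = kθ, variance = kθ², so CV = 1/√k.
CV = SD/mean = 42/89 = 0.4719, hence k = 1/CV² = 4.49.
Then θ = mean/k = 89/4.49 = 19.8.

k ≈ 4.49, θ ≈ 19.8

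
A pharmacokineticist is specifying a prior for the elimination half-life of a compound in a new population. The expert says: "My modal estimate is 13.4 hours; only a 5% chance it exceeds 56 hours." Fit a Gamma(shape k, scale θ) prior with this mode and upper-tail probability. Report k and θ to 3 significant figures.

Gamma(k,θ) with k>1 has mode (k−1)θ, so θ = 13.4/(k−1).
Need P(X < 56) = 0.95 with θ tied to k this way. Start at k = 2, θ = 13.4: P(X<56) ≈ 0.921.
Too low — raise k to concentrate. Iterating converges to k ≈ 2.22.
Then θ = 13.4/(2.22−1) ≈ 11.

k ≈ 2.22, θ ≈ 11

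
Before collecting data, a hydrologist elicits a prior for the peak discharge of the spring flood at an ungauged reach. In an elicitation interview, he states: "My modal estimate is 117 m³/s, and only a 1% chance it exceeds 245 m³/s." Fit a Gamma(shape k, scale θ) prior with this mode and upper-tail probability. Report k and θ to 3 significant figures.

Gamma(k,θ) with k>1 has mode (k−1)θ, so θ = 117/(k−1).
Need P(X < 245) = 0.99 with θ tied to k this way. Start at k = 2, θ = 117: P(X<245) ≈ 0.619.
Too low — raise k to concentrate. Iterating converges to k ≈ 9.91.
Then θ = 117/(9.91−1) ≈ 13.1.

k ≈ 9.91, θ ≈ 13.1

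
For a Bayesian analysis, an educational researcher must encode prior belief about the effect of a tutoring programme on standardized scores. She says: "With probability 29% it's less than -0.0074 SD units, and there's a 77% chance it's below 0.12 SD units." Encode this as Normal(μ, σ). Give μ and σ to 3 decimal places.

μ = 0.047, σ = 0.099

The p-quantile of Normal(μ,σ) is μ + z_p·σ, with z_{0.29} = -0.5534 and z_{0.77} = 0.7388.
Eliminate σ: μ = (z₂·x₁ − z₁·x₂)/(z₂ − z₁) = (0.7388·-0.0074 − (-0.5534)·0.12)/1.292 = 0.047.
Then σ = (x₂ − x₁)/(z₂ − z₁) = (0.12 − -0.0074)/1.292 = 0.099.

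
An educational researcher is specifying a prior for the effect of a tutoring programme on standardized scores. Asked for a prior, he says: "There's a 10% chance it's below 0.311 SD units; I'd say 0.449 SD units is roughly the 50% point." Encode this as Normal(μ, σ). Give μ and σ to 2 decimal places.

μ = 0.45, σ = 0.11

The p-quantile of Normal(μ,σ) is μ + z_p·σ, with z_{0.1} = -1.282 and z_{0.5} = 0.
Eliminate σ: μ = (z₂·x₁ − z₁·x₂)/(z₂ − z₁) = (0·0.311 − (-1.282)·0.449)/1.282 = 0.45.
Then σ = (x₂ − x₁)/(z₂ − z₁) = (0.449 − 0.311)/1.282 = 0.11.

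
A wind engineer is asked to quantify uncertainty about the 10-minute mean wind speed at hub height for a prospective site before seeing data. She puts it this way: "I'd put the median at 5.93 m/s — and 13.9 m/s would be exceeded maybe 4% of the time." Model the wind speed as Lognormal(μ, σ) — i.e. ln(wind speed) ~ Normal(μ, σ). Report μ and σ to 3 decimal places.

If T ~ Lognormal(μ,σ) then ln T ~ Normal(μ,σ), so the p-quantile of ln T is μ + z_p·σ.
ln(5.93) = 1.78 and ln(13.9) = 2.632; z_{0.5} = 0, z_{0.96} = 1.751.
σ = (2.632 − 1.78)/(1.751 − (0)) = 0.487.
μ = 1.78 − (0)·0.487 = 1.780.

μ ≈ 1.780, σ ≈ 0.487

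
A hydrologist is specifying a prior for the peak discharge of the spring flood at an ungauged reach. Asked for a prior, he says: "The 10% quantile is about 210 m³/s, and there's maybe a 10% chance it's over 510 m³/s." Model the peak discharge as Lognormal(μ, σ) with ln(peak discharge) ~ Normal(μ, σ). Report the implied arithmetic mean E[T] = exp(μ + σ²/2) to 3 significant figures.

If T ~ Lognormal(μ,σ) then ln T ~ Normal(μ,σ), so the p-quantile of ln T is μ + z_p·σ.
ln(210) = 5.347 and ln(510) = 6.234; z_{0.1} = -1.282, z_{0.9} = 1.282.
σ = (6.234 − 5.347)/(1.282 − (-1.282)) = 0.346.
μ = 5.347 − (-1.282)·0.346 = 5.791.
E[T] = exp(μ + σ²/2) = exp(5.791 + 0.0599) = 347 m³/s.

E[T] ≈ 347 m³/s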